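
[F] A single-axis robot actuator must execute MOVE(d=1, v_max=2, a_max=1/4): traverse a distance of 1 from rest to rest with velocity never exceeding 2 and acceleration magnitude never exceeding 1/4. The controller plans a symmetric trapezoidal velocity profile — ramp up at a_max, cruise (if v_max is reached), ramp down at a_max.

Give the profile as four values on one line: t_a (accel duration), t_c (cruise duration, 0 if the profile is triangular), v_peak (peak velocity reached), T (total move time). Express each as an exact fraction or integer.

vₘ²/aₘ = 2²/(1/4) = 16
1 < 16 ⇒ no cruise
v_peak = √(1·1/4) = √(1/4) = 1/2
t_a = (1/2)/(1/4) = 2; t_c = 0
T = 2·2 = 4

t_a=2 t_c=0 v_peak=1/2 T=4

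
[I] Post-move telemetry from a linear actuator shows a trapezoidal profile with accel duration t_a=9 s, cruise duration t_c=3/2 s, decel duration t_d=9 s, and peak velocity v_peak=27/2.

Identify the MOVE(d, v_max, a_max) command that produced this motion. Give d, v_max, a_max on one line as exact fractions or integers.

a_max = (27/2)/9 = 3/2
d_a = ½·27/2·9 = 243/4; d_c = 27/2·3/2 = 81/4
d = 2·243/4 + 81/4 = 567/4
t_c = 3/2 > 0 → v_max = v_peak = 27/2

d=567/4 v_max=27/2 a_max=3/2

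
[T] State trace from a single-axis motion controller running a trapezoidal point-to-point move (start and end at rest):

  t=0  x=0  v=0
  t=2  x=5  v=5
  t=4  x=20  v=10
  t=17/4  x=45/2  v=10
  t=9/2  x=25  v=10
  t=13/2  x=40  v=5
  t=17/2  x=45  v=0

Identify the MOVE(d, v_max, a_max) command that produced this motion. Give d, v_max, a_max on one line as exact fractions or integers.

d=45 v_max=10 a_max=5/2

final state: t=17/2, x=45, v=0 → d = 45
a_max = (5−0)/(2−0) = 5/2
max v = 10 over t∈[4,9/2] → v_max = 10
check: 10·(4+1/2) = 45 ✓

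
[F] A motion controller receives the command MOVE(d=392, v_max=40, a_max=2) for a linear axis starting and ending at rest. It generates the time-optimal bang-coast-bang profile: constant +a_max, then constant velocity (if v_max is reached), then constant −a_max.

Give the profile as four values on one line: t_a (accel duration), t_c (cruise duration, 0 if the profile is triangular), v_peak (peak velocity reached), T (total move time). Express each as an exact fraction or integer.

t_a=14 t_c=0 v_peak=28 T=28

v_max²/a_max = 40²/2 = 800
392 < 800 so t_c = 0
v_peak = √(392·2) = √784 = 28
t_a = 28/2 = 14; t_c = 0
T = 2·14 = 28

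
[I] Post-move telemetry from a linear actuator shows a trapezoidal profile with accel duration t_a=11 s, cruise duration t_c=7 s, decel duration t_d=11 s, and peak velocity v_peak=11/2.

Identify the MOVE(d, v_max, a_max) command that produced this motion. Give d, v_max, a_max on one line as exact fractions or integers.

d=99 v_max=11/2 a_max=1/2

a_max = (11/2)/11 = 1/2
d_a = ½·11/2·11 = 121/4; d_c = 11/2·7 = 77/2
d = 2·121/4 + 77/2 = 99
t_c = 7 > 0 so v_max = 11/2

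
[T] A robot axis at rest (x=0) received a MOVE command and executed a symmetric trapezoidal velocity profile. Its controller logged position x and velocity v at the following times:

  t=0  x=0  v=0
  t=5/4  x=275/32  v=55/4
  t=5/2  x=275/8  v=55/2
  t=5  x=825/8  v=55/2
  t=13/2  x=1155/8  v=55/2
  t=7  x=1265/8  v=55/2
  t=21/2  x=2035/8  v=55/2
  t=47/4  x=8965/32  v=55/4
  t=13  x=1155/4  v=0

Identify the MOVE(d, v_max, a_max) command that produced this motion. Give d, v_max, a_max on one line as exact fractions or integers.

final state: t=13, x=1155/4, v=0 → d = 1155/4
a_max = (55/4−0)/(5/4−0) = 11
max v = 55/2 over t∈[5/2,21/2] → v_max = 55/2
check: 55/2·(5/2+8) = 1155/4 ✓

d=1155/4 v_max=55/2 a_max=11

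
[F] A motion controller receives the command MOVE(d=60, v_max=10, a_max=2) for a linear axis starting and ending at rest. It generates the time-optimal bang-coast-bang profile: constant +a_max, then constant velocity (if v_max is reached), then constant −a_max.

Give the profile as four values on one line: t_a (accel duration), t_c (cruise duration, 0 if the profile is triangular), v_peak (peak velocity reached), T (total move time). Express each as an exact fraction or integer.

v_max²/a_max = 10²/2 = 50
60 ≥ 50 → trapezoidal
t_a = 10/2 = 5; v_peak = 10
d_cruise = 60 − 50 = 10; t_c = 10/10 = 1
T = 2·5 + 1 = 11

t_a=5 t_c=1 v_peak=10 T=11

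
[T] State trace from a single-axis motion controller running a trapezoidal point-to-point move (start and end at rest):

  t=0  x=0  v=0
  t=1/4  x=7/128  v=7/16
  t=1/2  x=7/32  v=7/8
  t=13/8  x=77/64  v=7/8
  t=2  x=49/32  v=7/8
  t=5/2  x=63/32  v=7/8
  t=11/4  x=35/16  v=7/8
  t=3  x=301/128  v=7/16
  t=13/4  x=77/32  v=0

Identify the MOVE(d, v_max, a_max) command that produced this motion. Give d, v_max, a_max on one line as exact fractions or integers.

d=77/32 v_max=7/8 a_max=7/4

final state: t=13/4, x=77/32, v=0 → d = 77/32
a_max = (7/16−0)/(1/4−0) = 7/4
max v = 7/8 over t∈[1/2,11/4] → v_max = 7/8
check: 7/8·(1/2+9/4) = 77/32 ✓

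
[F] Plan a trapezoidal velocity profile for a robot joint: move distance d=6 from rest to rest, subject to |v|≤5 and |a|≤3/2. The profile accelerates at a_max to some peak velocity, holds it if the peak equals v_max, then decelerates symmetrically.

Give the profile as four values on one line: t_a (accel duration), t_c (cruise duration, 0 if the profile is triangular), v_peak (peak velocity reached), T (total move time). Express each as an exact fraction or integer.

v_max²/a_max = 5²/(3/2) = 50/3
6 < 50/3 → triangular
v_peak = √(6·3/2) = √9 = 3
t_a = 3/(3/2) = 2; t_c = 0
T = 2·2 = 4

t_a=2 t_c=0 v_peak=3 T=4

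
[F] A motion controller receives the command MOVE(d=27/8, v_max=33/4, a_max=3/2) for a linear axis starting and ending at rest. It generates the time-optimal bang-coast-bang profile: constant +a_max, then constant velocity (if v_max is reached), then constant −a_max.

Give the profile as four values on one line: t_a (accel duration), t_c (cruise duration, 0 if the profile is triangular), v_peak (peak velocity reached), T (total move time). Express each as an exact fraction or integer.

t_a=3/2 t_c=0 v_peak=9/4 T=3

v_max²/a_max = (33/4)²/(3/2) = 363/8
27/8 < 363/8 → triangular
v_peak = √(27/8·3/2) = √(81/16) = 9/4
t_a = (9/4)/(3/2) = 3/2; t_c = 0
T = 2·3/2 = 3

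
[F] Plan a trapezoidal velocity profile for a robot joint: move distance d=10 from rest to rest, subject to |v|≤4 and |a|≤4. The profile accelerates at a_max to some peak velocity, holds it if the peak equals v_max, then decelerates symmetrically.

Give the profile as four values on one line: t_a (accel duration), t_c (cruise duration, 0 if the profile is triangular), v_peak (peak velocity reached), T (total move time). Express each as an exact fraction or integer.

vₘ²/aₘ = 4²/4 = 4
10 ≥ 4 → trapezoidal
t_a = 4/4 = 1; v_peak = 4
d_cruise = 10 − 4 = 6; t_c = 6/4 = 3/2
T = 2·1 + 3/2 = 7/2

t_a=1 t_c=3/2 v_peak=4 T=7/2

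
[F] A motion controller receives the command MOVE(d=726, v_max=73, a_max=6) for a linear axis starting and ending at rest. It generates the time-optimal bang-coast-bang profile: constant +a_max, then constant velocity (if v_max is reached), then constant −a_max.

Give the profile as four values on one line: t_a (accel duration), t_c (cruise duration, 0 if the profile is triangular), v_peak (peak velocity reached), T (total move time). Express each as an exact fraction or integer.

t_a=11 t_c=0 v_peak=66 T=22

vₘ²/aₘ = 73²/6 = 5329/6
726 < 5329/6 → triangular
v_peak = √(726·6) = √4356 = 66
t_a = 66/6 = 11; t_c = 0
T = 2·11 = 22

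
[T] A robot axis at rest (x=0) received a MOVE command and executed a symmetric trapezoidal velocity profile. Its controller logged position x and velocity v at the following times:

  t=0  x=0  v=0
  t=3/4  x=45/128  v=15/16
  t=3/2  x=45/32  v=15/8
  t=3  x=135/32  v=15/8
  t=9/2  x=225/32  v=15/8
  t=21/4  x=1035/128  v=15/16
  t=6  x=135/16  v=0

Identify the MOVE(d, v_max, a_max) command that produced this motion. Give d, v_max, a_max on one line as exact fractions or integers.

final state: t=6, x=135/16, v=0 → d = 135/16
a_max = (15/16−0)/(3/4−0) = 5/4
max v = 15/8 over t∈[3/2,9/2] → v_max = 15/8
check: 15/8·(3/2+3) = 135/16 ✓

d=135/16 v_max=15/8 a_max=5/4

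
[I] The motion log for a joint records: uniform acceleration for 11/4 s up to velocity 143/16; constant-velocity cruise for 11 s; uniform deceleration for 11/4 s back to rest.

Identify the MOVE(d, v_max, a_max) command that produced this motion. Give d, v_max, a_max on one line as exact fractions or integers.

a_max = (143/16)/(11/4) = 13/4
d_a = ½·143/16·11/4 = 1573/128; d_c = 143/16·11 = 1573/16
d = 2·1573/128 + 1573/16 = 7865/64
t_c = 11 > 0 so v_max = 143/16

d=7865/64 v_max=143/16 a_max=13/4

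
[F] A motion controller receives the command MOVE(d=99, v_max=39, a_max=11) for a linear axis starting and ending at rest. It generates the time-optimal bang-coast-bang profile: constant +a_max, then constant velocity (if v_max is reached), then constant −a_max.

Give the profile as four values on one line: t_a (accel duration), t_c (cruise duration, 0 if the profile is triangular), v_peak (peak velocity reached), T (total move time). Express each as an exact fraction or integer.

t_a=3 t_c=0 v_peak=33 T=6

(v_max)²/a_max = 39²/11 = 1521/11
99 < 1521/11 → triangular
v_peak = √(99·11) = √1089 = 33
t_a = 33/11 = 3; t_c = 0
T = 2·3 = 6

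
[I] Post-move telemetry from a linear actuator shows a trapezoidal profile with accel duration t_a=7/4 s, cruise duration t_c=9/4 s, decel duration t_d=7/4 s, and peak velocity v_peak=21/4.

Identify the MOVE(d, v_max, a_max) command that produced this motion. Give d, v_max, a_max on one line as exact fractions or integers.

d=21 v_max=21/4 a_max=3

a_max = (21/4)/(7/4) = 3
d_a = ½·21/4·7/4 = 147/32; d_c = 21/4·9/4 = 189/16
d = 2·147/32 + 189/16 = 21
t_c = 9/4 > 0 ⇒ limit active, v_max = 21/4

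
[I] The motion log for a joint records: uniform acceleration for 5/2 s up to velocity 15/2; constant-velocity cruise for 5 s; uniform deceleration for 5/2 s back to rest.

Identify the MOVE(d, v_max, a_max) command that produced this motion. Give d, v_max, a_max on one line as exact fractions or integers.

a_max = (15/2)/(5/2) = 3
d_a = ½·15/2·5/2 = 75/8; d_c = 15/2·5 = 75/2
d = 2·75/8 + 75/2 = 225/4
t_c = 5 > 0 ⇒ limit active, v_max = 15/2

d=225/4 v_max=15/2 a_max=3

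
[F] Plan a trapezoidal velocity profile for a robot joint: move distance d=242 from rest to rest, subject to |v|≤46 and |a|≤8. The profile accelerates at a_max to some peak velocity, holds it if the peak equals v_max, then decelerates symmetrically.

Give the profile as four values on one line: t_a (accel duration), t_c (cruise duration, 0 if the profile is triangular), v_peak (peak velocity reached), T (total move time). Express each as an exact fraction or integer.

t_a=11/2 t_c=0 v_peak=44 T=11

(v_max)²/a_max = 46²/8 = 529/2
242 < 529/2 so t_c = 0
v_peak = √(242·8) = √1936 = 44
t_a = 44/8 = 11/2; t_c = 0
T = 2·11/2 = 11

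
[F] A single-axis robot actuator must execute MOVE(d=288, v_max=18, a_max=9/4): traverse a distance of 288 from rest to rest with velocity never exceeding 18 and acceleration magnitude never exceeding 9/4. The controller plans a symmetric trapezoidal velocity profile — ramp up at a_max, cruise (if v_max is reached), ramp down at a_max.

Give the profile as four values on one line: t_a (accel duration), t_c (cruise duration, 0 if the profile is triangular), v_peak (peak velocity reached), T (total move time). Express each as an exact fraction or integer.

t_a=8 t_c=8 v_peak=18 T=24

(v_max)²/a_max = 18²/(9/4) = 144
288 ≥ 144 so v_max reached
t_a = 18/(9/4) = 8; v_peak = 18
d_cruise = 288 − 144 = 144; t_c = 144/18 = 8
T = 2·8 + 8 = 24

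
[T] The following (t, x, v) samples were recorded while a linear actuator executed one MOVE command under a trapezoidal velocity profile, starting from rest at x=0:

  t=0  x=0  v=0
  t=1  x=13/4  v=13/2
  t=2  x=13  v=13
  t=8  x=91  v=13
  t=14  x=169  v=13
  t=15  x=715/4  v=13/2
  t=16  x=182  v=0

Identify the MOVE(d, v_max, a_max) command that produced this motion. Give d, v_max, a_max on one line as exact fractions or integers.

d=182 v_max=13 a_max=13/2

final state: t=16, x=182, v=0 → d = 182
a_max = (13/2−0)/(1−0) = 13/2
max v = 13 over t∈[2,14] → v_max = 13
check: 13·(2+12) = 182 ✓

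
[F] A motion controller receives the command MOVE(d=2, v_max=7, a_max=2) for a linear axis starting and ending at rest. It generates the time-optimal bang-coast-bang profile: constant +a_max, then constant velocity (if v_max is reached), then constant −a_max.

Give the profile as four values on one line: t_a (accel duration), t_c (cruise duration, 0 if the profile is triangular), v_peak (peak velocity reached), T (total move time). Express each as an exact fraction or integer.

t_a=1 t_c=0 v_peak=2 T=2

(v_max)²/a_max = 7²/2 = 49/2
2 < 49/2 ⇒ no cruise
v_peak = √(2·2) = √4 = 2
t_a = 2/2 = 1; t_c = 0
T = 2·1 = 2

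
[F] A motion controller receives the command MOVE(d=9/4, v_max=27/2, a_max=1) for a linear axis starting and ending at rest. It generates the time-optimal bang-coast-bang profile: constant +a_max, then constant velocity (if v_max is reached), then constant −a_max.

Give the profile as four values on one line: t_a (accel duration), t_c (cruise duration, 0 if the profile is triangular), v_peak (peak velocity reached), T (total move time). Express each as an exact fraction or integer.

(v_max)²/a_max = (27/2)²/1 = 729/4
9/4 < 729/4 so t_c = 0
v_peak = √(9/4·1) = √(9/4) = 3/2
t_a = (3/2)/1 = 3/2; t_c = 0
T = 2·3/2 = 3

t_a=3/2 t_c=0 v_peak=3/2 T=3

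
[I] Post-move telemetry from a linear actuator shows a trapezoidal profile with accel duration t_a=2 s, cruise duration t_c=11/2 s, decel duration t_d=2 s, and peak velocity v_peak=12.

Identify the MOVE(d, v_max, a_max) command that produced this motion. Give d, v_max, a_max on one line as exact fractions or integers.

a_max = 12/2 = 6
d_a = ½·12·2 = 12; d_c = 12·11/2 = 66
d = 2·12 + 66 = 90
t_c = 11/2 > 0 so v_max = 12

d=90 v_max=12 a_max=6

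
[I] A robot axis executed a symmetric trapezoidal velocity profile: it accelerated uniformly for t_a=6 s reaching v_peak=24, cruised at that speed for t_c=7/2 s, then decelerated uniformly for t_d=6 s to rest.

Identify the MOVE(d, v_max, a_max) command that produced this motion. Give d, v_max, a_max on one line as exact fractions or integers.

a_max = 24/6 = 4
d_a = ½·24·6 = 72; d_c = 24·7/2 = 84
d = 2·72 + 84 = 228
t_c = 7/2 > 0 so v_max = 24

d=228 v_max=24 a_max=4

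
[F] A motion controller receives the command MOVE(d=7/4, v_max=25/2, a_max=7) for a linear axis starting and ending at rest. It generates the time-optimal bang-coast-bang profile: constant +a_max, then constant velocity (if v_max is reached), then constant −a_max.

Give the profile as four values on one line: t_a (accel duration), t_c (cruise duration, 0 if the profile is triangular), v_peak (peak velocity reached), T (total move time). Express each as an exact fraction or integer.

t_a=1/2 t_c=0 v_peak=7/2 T=1

vₘ²/aₘ = (25/2)²/7 = 625/28
7/4 < 625/28 so t_c = 0
v_peak = √(7/4·7) = √(49/4) = 7/2
t_a = (7/2)/7 = 1/2; t_c = 0
T = 2·1/2 = 1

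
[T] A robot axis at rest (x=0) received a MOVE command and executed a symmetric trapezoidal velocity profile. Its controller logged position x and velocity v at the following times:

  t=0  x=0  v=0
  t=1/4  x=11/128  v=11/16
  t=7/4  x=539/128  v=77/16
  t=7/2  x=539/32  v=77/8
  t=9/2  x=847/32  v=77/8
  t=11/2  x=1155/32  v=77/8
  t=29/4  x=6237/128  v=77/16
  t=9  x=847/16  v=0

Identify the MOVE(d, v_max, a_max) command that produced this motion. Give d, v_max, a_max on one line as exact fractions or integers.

final state: t=9, x=847/16, v=0 → d = 847/16
a_max = (11/16−0)/(1/4−0) = 11/4
max v = 77/8 over t∈[7/2,11/2] → v_max = 77/8
check: 77/8·(7/2+2) = 847/16 ✓

d=847/16 v_max=77/8 a_max=11/4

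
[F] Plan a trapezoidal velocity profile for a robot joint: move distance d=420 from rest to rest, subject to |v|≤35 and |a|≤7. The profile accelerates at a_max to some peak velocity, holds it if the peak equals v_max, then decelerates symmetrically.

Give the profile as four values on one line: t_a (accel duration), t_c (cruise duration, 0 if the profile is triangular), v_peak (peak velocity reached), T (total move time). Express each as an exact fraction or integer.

v_max²/a_max = 35²/7 = 175
420 ≥ 175 so v_max reached
t_a = 35/7 = 5; v_peak = 35
d_cruise = 420 − 175 = 245; t_c = 245/35 = 7
T = 2·5 + 7 = 17

t_a=5 t_c=7 v_peak=35 T=17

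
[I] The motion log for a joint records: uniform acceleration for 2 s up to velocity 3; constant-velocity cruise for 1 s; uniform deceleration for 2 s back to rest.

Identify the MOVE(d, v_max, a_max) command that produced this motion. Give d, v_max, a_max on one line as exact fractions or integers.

a_max = 3/2
d_a = ½·3·2 = 3; d_c = 3·1 = 3
d = 2·3 + 3 = 9
t_c = 1 > 0 so v_max = 3

d=9 v_max=3 a_max=3/2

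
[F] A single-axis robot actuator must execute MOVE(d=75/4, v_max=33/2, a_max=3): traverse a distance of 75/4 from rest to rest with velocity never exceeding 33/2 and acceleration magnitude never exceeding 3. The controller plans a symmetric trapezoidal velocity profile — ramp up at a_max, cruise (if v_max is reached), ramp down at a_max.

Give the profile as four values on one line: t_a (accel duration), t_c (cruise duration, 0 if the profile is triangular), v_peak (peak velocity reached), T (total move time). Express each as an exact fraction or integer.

v_max²/a_max = (33/2)²/3 = 363/4
75/4 < 363/4 so t_c = 0
v_peak = √(75/4·3) = √(225/4) = 15/2
t_a = (15/2)/3 = 5/2; t_c = 0
T = 2·5/2 = 5

t_a=5/2 t_c=0 v_peak=15/2 T=5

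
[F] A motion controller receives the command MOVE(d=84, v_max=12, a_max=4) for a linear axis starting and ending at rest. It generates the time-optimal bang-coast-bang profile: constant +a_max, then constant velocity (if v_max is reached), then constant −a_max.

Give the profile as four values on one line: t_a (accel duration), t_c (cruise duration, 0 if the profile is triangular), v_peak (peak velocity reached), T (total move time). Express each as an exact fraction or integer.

t_a=3 t_c=4 v_peak=12 T=10

(v_max)²/a_max = 12²/4 = 36
84 ≥ 36 → trapezoidal
t_a = 12/4 = 3; v_peak = 12
d_cruise = 84 − 36 = 48; t_c = 48/12 = 4
T = 2·3 + 4 = 10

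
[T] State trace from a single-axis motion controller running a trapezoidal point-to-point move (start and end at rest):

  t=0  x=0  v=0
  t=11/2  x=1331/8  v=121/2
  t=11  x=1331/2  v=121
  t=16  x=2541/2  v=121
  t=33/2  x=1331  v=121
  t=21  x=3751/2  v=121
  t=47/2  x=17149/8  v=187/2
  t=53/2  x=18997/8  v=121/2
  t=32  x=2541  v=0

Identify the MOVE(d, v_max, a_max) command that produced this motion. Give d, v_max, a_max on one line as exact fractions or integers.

d=2541 v_max=121 a_max=11

final state: t=32, x=2541, v=0 → d = 2541
a_max = (121/2−0)/(11/2−0) = 11
max v = 121 over t∈[11,21] → v_max = 121
check: 121·(11+10) = 2541 ✓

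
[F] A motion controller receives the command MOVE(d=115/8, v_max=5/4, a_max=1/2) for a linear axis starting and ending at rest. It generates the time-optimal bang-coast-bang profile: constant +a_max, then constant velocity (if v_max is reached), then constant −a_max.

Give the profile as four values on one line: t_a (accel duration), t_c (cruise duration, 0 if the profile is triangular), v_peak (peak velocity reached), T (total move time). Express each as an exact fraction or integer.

t_a=5/2 t_c=9 v_peak=5/4 T=14

(v_max)²/a_max = (5/4)²/(1/2) = 25/8
115/8 ≥ 25/8 ⇒ cruise phase
t_a = (5/4)/(1/2) = 5/2; v_peak = 5/4
d_cruise = 115/8 − 25/8 = 45/4; t_c = (45/4)/(5/4) = 9
T = 2·5/2 + 9 = 14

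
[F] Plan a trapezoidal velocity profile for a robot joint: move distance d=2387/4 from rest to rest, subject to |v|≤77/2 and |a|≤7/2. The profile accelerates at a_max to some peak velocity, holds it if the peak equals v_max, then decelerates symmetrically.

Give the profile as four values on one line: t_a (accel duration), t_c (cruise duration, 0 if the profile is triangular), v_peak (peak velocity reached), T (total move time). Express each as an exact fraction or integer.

t_a=11 t_c=9/2 v_peak=77/2 T=53/2

(v_max)²/a_max = (77/2)²/(7/2) = 847/2
2387/4 ≥ 847/2 ⇒ cruise phase
t_a = (77/2)/(7/2) = 11; v_peak = 77/2
d_cruise = 2387/4 − 847/2 = 693/4; t_c = (693/4)/(77/2) = 9/2
T = 2·11 + 9/2 = 53/2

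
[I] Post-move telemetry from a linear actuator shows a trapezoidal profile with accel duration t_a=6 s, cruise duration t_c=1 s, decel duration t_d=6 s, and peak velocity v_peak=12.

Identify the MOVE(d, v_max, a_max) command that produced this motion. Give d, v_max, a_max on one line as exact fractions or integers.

d=84 v_max=12 a_max=2

a_max = 12/6 = 2
d_a = ½·12·6 = 36; d_c = 12·1 = 12
d = 2·36 + 12 = 84
t_c = 1 > 0 ⇒ limit active, v_max = 12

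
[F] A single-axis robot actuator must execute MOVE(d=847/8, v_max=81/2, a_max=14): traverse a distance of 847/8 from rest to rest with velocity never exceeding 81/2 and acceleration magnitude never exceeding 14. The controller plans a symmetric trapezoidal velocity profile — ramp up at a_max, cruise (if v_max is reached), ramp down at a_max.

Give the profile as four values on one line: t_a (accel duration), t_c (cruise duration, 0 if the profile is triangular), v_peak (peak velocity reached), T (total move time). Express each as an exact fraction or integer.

vₘ²/aₘ = (81/2)²/14 = 6561/56
847/8 < 6561/56 → triangular
v_peak = √(847/8·14) = √(5929/4) = 77/2
t_a = (77/2)/14 = 11/4; t_c = 0
T = 2·11/4 = 11/2

t_a=11/4 t_c=0 v_peak=77/2 T=11/2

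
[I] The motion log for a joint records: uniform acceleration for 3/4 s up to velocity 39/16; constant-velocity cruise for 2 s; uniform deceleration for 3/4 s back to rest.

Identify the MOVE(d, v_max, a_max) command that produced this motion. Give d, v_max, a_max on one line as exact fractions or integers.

a_max = (39/16)/(3/4) = 13/4
d_a = ½·39/16·3/4 = 117/128; d_c = 39/16·2 = 39/8
d = 2·117/128 + 39/8 = 429/64
t_c = 2 > 0 ⇒ limit active, v_max = 39/16

d=429/64 v_max=39/16 a_max=13/4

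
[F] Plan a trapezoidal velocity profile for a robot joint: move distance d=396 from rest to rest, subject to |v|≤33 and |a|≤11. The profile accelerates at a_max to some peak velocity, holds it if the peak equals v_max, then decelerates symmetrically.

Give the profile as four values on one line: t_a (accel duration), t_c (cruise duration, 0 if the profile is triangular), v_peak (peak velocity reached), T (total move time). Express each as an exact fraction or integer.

t_a=3 t_c=9 v_peak=33 T=15

vₘ²/aₘ = 33²/11 = 99
396 ≥ 99 → trapezoidal
t_a = 33/11 = 3; v_peak = 33
d_cruise = 396 − 99 = 297; t_c = 297/33 = 9
T = 2·3 + 9 = 15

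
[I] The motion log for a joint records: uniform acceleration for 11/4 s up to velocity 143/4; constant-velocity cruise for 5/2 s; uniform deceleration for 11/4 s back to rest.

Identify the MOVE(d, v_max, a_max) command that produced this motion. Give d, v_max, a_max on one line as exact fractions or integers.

a_max = (143/4)/(11/4) = 13
d_a = ½·143/4·11/4 = 1573/32; d_c = 143/4·5/2 = 715/8
d = 2·1573/32 + 715/8 = 3003/16
t_c = 5/2 > 0 → v_max = v_peak = 143/4

d=3003/16 v_max=143/4 a_max=13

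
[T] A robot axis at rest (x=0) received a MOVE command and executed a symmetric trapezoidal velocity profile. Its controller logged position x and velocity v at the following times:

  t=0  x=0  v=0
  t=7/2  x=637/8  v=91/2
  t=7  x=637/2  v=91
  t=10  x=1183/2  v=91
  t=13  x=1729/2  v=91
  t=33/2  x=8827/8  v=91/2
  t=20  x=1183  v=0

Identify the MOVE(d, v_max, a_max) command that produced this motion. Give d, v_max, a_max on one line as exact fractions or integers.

final state: t=20, x=1183, v=0 → d = 1183
a_max = (91/2−0)/(7/2−0) = 13
max v = 91 over t∈[7,13] → v_max = 91
check: 91·(7+6) = 1183 ✓

d=1183 v_max=91 a_max=13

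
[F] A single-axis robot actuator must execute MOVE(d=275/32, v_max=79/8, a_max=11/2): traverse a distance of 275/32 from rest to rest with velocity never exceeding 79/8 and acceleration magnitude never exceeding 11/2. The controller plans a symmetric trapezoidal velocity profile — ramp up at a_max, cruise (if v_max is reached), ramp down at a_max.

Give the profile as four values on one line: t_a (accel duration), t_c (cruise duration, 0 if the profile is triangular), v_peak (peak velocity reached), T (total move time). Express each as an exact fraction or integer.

t_a=5/4 t_c=0 v_peak=55/8 T=5/2

v_max²/a_max = (79/8)²/(11/2) = 6241/352
275/32 < 6241/352 so t_c = 0
v_peak = √(275/32·11/2) = √(3025/64) = 55/8
t_a = (55/8)/(11/2) = 5/4; t_c = 0
T = 2·5/4 = 5/2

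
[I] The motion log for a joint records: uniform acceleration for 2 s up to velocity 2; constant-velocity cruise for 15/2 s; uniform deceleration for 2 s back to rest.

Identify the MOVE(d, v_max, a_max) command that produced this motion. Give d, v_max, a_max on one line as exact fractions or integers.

a_max = 2/2 = 1
d_a = ½·2·2 = 2; d_c = 2·15/2 = 15
d = 2·2 + 15 = 19
t_c = 15/2 > 0 → v_max = v_peak = 2

d=19 v_max=2 a_max=1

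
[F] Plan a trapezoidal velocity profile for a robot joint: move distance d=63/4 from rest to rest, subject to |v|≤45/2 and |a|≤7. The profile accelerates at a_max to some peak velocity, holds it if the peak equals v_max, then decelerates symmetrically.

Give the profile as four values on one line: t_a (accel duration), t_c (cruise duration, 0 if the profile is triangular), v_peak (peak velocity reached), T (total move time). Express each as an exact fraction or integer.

vₘ²/aₘ = (45/2)²/7 = 2025/28
63/4 < 2025/28 so t_c = 0
v_peak = √(63/4·7) = √(441/4) = 21/2
t_a = (21/2)/7 = 3/2; t_c = 0
T = 2·3/2 = 3

t_a=3/2 t_c=0 v_peak=21/2 T=3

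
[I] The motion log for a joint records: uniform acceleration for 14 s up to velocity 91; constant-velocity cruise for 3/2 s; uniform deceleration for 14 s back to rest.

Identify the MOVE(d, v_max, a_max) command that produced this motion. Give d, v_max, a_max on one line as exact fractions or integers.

a_max = 91/14 = 13/2
d_a = ½·91·14 = 637; d_c = 91·3/2 = 273/2
d = 2·637 + 273/2 = 2821/2
t_c = 3/2 > 0 ⇒ limit active, v_max = 91

d=2821/2 v_max=91 a_max=13/2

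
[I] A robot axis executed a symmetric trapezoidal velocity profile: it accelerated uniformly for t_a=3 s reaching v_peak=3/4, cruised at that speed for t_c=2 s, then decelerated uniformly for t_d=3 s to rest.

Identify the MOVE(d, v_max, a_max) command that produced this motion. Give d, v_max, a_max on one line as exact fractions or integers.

d=15/4 v_max=3/4 a_max=1/4

a_max = (3/4)/3 = 1/4
d_a = ½·3/4·3 = 9/8; d_c = 3/4·2 = 3/2
d = 2·9/8 + 3/2 = 15/4
t_c = 2 > 0 ⇒ limit active, v_max = 3/4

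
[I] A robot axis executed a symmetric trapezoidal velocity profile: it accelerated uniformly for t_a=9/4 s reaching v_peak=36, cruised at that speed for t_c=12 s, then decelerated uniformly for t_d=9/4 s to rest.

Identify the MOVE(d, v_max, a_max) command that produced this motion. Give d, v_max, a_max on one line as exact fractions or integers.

a_max = 36/(9/4) = 16
d_a = ½·36·9/4 = 81/2; d_c = 36·12 = 432
d = 2·81/2 + 432 = 513
t_c = 12 > 0 so v_max = 36

d=513 v_max=36 a_max=16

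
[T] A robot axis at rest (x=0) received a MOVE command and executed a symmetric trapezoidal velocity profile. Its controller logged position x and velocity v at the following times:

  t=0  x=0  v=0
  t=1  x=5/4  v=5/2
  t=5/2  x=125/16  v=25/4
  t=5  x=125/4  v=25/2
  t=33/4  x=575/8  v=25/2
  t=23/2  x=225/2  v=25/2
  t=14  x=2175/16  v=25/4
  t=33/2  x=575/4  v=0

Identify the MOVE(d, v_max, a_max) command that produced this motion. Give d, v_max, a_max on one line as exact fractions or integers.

final state: t=33/2, x=575/4, v=0 → d = 575/4
a_max = (5/2−0)/(1−0) = 5/2
max v = 25/2 over t∈[5,23/2] → v_max = 25/2
check: 25/2·(5+13/2) = 575/4 ✓

d=575/4 v_max=25/2 a_max=5/2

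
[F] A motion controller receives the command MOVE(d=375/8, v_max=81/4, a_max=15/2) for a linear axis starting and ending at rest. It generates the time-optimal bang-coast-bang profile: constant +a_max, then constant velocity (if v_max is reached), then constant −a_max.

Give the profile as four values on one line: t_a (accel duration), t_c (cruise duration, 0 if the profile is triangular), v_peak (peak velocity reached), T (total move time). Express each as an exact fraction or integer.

t_a=5/2 t_c=0 v_peak=75/4 T=5

v_max²/a_max = (81/4)²/(15/2) = 2187/40
375/8 < 2187/40 so t_c = 0
v_peak = √(375/8·15/2) = √(5625/16) = 75/4
t_a = (75/4)/(15/2) = 5/2; t_c = 0
T = 2·5/2 = 5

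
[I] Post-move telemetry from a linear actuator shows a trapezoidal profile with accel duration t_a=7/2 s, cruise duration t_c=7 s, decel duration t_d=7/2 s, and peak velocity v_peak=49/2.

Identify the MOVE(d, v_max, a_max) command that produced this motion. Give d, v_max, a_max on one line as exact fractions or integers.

a_max = (49/2)/(7/2) = 7
d_a = ½·49/2·7/2 = 343/8; d_c = 49/2·7 = 343/2
d = 2·343/8 + 343/2 = 1029/4
t_c = 7 > 0 ⇒ limit active, v_max = 49/2

d=1029/4 v_max=49/2 a_max=7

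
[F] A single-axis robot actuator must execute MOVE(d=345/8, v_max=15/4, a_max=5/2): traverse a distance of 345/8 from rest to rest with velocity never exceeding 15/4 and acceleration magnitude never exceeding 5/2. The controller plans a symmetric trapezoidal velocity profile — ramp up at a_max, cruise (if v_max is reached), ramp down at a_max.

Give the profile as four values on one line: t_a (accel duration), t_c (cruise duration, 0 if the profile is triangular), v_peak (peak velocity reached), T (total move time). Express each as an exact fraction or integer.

(v_max)²/a_max = (15/4)²/(5/2) = 45/8
345/8 ≥ 45/8 ⇒ cruise phase
t_a = (15/4)/(5/2) = 3/2; v_peak = 15/4
d_cruise = 345/8 − 45/8 = 75/2; t_c = (75/2)/(15/4) = 10
T = 2·3/2 + 10 = 13

t_a=3/2 t_c=10 v_peak=15/4 T=13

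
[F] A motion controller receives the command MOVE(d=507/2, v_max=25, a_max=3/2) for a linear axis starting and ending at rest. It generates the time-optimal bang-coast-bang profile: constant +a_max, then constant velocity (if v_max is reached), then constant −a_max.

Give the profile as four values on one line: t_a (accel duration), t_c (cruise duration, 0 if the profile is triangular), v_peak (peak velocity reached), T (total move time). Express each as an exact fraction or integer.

t_a=13 t_c=0 v_peak=39/2 T=26

v_max²/a_max = 25²/(3/2) = 1250/3
507/2 < 1250/3 ⇒ no cruise
v_peak = √(507/2·3/2) = √(1521/4) = 39/2
t_a = (39/2)/(3/2) = 13; t_c = 0
T = 2·13 = 26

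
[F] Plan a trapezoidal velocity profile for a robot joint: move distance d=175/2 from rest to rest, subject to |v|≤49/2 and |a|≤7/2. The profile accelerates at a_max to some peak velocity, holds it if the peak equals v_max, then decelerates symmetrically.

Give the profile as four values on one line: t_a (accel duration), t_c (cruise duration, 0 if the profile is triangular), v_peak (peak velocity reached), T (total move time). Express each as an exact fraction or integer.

vₘ²/aₘ = (49/2)²/(7/2) = 343/2
175/2 < 343/2 so t_c = 0
v_peak = √(175/2·7/2) = √(1225/4) = 35/2
t_a = (35/2)/(7/2) = 5; t_c = 0
T = 2·5 = 10

t_a=5 t_c=0 v_peak=35/2 T=10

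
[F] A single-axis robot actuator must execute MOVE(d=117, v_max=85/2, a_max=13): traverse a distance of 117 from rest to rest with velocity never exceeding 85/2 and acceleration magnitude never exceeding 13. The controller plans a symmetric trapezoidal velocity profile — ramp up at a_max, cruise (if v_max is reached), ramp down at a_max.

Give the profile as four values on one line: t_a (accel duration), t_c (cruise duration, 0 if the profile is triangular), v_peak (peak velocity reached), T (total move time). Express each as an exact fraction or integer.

t_a=3 t_c=0 v_peak=39 T=6

(v_max)²/a_max = (85/2)²/13 = 7225/52
117 < 7225/52 ⇒ no cruise
v_peak = √(117·13) = √1521 = 39
t_a = 39/13 = 3; t_c = 0
T = 2·3 = 6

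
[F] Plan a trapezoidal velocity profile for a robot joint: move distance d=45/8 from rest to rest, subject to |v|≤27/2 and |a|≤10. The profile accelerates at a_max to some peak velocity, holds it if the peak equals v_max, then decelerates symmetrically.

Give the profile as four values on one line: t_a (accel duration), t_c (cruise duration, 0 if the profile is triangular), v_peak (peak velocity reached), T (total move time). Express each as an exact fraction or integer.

(v_max)²/a_max = (27/2)²/10 = 729/40
45/8 < 729/40 → triangular
v_peak = √(45/8·10) = √(225/4) = 15/2
t_a = (15/2)/10 = 3/4; t_c = 0
T = 2·3/4 = 3/2

t_a=3/4 t_c=0 v_peak=15/2 T=3/2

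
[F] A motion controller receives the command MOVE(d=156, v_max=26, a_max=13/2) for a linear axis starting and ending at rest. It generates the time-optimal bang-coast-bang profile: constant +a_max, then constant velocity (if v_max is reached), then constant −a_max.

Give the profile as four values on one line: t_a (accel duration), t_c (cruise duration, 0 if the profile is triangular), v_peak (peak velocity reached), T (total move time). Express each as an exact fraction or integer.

t_a=4 t_c=2 v_peak=26 T=10

(v_max)²/a_max = 26²/(13/2) = 104
156 ≥ 104 → trapezoidal
t_a = 26/(13/2) = 4; v_peak = 26
d_cruise = 156 − 104 = 52; t_c = 52/26 = 2
T = 2·4 + 2 = 10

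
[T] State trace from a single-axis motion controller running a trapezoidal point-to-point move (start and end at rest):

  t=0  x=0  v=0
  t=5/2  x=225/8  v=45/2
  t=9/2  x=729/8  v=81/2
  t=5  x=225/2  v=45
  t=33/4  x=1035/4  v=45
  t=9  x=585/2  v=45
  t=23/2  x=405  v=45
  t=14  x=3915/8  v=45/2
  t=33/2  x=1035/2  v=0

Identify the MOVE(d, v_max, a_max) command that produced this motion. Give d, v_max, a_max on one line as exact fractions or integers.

d=1035/2 v_max=45 a_max=9

final state: t=33/2, x=1035/2, v=0 → d = 1035/2
a_max = (45/2−0)/(5/2−0) = 9
max v = 45 over t∈[5,23/2] → v_max = 45
check: 45·(5+13/2) = 1035/2 ✓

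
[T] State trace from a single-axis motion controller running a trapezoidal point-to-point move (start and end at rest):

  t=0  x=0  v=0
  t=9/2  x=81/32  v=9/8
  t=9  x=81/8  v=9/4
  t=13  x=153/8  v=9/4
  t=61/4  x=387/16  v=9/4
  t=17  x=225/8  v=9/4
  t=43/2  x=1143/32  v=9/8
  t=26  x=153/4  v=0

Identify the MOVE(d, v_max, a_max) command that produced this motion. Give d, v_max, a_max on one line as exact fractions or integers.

d=153/4 v_max=9/4 a_max=1/4

final state: t=26, x=153/4, v=0 → d = 153/4
a_max = (9/8−0)/(9/2−0) = 1/4
max v = 9/4 over t∈[9,17] → v_max = 9/4
check: 9/4·(9+8) = 153/4 ✓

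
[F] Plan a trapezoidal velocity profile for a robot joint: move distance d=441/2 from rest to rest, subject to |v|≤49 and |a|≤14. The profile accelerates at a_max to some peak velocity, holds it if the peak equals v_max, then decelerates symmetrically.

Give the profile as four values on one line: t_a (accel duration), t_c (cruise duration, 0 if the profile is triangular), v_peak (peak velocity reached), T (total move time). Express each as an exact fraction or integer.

(v_max)²/a_max = 49²/14 = 343/2
441/2 ≥ 343/2 ⇒ cruise phase
t_a = 49/14 = 7/2; v_peak = 49
d_cruise = 441/2 − 343/2 = 49; t_c = 49/49 = 1
T = 2·7/2 + 1 = 8

t_a=7/2 t_c=1 v_peak=49 T=8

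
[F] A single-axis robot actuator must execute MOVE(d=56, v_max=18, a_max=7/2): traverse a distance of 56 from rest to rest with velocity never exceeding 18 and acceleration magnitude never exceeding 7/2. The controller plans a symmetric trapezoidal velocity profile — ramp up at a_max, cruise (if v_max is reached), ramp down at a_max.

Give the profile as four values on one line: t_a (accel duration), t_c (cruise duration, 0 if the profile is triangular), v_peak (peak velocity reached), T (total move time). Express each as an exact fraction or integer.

t_a=4 t_c=0 v_peak=14 T=8

vₘ²/aₘ = 18²/(7/2) = 648/7
56 < 648/7 so t_c = 0
v_peak = √(56·7/2) = √196 = 14
t_a = 14/(7/2) = 4; t_c = 0
T = 2·4 = 8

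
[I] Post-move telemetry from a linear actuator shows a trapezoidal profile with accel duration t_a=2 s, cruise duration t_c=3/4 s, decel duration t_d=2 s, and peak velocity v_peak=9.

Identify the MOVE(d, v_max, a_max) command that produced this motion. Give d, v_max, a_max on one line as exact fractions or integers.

d=99/4 v_max=9 a_max=9/2

a_max = 9/2
d_a = ½·9·2 = 9; d_c = 9·3/4 = 27/4
d = 2·9 + 27/4 = 99/4
t_c = 3/4 > 0 ⇒ limit active, v_max = 9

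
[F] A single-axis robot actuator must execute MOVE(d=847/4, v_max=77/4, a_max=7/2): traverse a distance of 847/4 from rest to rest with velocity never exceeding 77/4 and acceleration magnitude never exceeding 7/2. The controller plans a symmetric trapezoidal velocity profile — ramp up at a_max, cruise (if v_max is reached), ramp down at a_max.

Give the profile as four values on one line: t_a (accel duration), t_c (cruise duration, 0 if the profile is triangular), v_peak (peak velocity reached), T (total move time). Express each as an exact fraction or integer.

t_a=11/2 t_c=11/2 v_peak=77/4 T=33/2

v_max²/a_max = (77/4)²/(7/2) = 847/8
847/4 ≥ 847/8 → trapezoidal
t_a = (77/4)/(7/2) = 11/2; v_peak = 77/4
d_cruise = 847/4 − 847/8 = 847/8; t_c = (847/8)/(77/4) = 11/2
T = 2·11/2 + 11/2 = 33/2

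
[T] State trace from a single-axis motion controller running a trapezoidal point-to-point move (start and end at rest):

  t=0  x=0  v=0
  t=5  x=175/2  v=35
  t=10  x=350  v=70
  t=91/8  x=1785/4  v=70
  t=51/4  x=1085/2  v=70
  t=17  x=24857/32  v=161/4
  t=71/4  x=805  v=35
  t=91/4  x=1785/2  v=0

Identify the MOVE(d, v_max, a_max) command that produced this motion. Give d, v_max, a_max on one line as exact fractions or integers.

d=1785/2 v_max=70 a_max=7

final state: t=91/4, x=1785/2, v=0 → d = 1785/2
a_max = (35−0)/(5−0) = 7
max v = 70 over t∈[10,51/4] → v_max = 70
check: 70·(10+11/4) = 1785/2 ✓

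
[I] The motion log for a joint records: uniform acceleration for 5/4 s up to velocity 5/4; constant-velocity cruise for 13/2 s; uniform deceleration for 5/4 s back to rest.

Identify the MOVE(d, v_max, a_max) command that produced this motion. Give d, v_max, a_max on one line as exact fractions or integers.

d=155/16 v_max=5/4 a_max=1

a_max = (5/4)/(5/4) = 1
d_a = ½·5/4·5/4 = 25/32; d_c = 5/4·13/2 = 65/8
d = 2·25/32 + 65/8 = 155/16
t_c = 13/2 > 0 so v_max = 5/4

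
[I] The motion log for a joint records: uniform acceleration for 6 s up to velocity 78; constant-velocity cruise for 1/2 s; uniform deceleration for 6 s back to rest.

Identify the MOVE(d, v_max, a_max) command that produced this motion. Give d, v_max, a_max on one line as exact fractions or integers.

a_max = 78/6 = 13
d_a = ½·78·6 = 234; d_c = 78·1/2 = 39
d = 2·234 + 39 = 507
t_c = 1/2 > 0 ⇒ limit active, v_max = 78

d=507 v_max=78 a_max=13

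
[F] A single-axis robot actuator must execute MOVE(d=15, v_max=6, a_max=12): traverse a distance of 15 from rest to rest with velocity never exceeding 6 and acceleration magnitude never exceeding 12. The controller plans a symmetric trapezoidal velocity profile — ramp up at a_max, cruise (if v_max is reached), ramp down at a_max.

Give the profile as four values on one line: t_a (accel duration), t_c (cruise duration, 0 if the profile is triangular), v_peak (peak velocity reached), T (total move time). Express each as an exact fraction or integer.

v_max²/a_max = 6²/12 = 3
15 ≥ 3 ⇒ cruise phase
t_a = 6/12 = 1/2; v_peak = 6
d_cruise = 15 − 3 = 12; t_c = 12/6 = 2
T = 2·1/2 + 2 = 3

t_a=1/2 t_c=2 v_peak=6 T=3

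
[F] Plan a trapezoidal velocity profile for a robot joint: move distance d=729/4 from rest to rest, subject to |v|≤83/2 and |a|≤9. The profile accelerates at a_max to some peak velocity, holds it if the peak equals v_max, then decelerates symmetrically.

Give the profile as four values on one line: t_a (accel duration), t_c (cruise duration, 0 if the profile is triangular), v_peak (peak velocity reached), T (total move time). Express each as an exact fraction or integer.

v_max²/a_max = (83/2)²/9 = 6889/36
729/4 < 6889/36 so t_c = 0
v_peak = √(729/4·9) = √(6561/4) = 81/2
t_a = (81/2)/9 = 9/2; t_c = 0
T = 2·9/2 = 9

t_a=9/2 t_c=0 v_peak=81/2 T=9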